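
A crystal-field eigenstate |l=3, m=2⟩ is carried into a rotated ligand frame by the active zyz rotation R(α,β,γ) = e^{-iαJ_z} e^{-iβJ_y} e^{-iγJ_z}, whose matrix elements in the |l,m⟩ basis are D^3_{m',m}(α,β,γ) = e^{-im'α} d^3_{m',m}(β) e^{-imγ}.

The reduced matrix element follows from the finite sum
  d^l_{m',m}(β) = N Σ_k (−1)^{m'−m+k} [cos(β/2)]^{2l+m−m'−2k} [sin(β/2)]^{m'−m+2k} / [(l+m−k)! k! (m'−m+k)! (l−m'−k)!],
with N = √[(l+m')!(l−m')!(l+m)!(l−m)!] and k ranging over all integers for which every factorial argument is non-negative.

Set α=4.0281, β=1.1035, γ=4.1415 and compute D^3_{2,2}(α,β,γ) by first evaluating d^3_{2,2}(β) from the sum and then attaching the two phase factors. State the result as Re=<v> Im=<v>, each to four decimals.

Re=0.2754 Im=-0.2013

First d^3_{2,2}(β=1.1035), then the phase factors e^{-i(2)α} and e^{-i(2)γ}:
Half-angle: c=0.851609, s=0.524178. N=√(120·1·120·1)=120.000000
The bounds max(0,m−m')=0 and min(l+m,l−m')=1 give 2 terms
  k=0: (−1)^0·120.0000/(120)·0.8516^6·0.5242^0 = +0.381452
  k=1: (−1)^1·120.0000/(24)·0.8516^4·0.5242^2 = -0.722584
d^3_{2,2}(1.1035) = +0.381452 -0.722584 = -0.341132
D = (-0.200843-0.979623i)·(-0.341132)·(-0.415978-0.909375i) = +0.275395-0.201317i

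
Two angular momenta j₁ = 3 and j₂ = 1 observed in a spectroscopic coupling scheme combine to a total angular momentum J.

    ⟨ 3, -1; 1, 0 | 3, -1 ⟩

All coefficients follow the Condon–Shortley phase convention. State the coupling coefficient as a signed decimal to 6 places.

j₁+j₂−J=1  J+j₁−j₂=5  J−j₁+j₂=1  j₁+j₂+J+1=8
(j₁±m₁, j₂±m₂, J±M) = (2,4,1,1,2,4)
P² = 48
sum k=0..1:
  [0] +1/24 = 1/24
  [1] −1/12 = -1/12
S = -1/24
C² = P²·S² = 1/12 ; C = -0.288675

-0.288675  (= −√(1/12))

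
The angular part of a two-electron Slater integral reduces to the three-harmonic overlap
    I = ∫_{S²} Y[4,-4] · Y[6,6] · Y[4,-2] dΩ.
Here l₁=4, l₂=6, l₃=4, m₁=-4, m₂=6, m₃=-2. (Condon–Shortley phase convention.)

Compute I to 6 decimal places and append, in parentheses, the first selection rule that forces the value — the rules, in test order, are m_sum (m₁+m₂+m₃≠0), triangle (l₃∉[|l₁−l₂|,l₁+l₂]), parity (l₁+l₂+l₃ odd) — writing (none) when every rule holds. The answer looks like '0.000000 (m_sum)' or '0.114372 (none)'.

m-sum 0 ✓  L=14 even ✓  2≤4≤10 ✓
Π(2lᵢ+1) = 9×13×9 = 1053
triangle coeff Δ(4,6,4) = 1/1261260
Σ_t [2,4]: t=2:+1/4608 t=3:−1/1296 t=4:+1/4608 = -7/20736
(3j)²=20/1287 [(4 6 4; 0 0 0)], sign=-1
Σ_t [6,6]: t=6:+1/1036800 = 1/1036800
(3j)²=4/195 [(4 6 4; -4 6 -2)], sign=+1
⇒ 4πI² = 48/143
I = (-1)√(48/143/(4π)) = -0.16343598
No selection rule forces the value: the integral is nonzero (none).

-0.163436 (none)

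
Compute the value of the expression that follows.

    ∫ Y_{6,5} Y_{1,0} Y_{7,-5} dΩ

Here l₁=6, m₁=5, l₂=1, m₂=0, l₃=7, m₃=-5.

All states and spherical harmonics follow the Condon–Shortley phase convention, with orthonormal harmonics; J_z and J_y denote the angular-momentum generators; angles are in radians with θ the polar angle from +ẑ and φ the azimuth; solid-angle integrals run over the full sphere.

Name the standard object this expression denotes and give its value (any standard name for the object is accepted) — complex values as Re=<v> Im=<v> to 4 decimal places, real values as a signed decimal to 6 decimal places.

This is a Gaunt coefficient — the integral of a triple product of spherical harmonics over the sphere.
Rules hold: Σm=0, L=14 even, 5≤7≤7.
N = 13·3·15 = 585
Δ = 0!·12!·2!/15! = 1/1365
Racah Σ t=0..0: t=0:+1/518400 = 1/518400
⇒ 3j(6 1 7; 0 0 0)² = 7/195, sgn -1
Racah Σ t=0..0: t=0:+1/39916800 = 1/39916800
⇒ 3j(6 1 7; 5 0 -5)² = 8/455, sgn +1
4πI² = N·(3j₀)²·(3jₘ)² = 24/65
I = -1·√(0.369231/4π) = -0.17141310

Gaunt coefficient, -0.171413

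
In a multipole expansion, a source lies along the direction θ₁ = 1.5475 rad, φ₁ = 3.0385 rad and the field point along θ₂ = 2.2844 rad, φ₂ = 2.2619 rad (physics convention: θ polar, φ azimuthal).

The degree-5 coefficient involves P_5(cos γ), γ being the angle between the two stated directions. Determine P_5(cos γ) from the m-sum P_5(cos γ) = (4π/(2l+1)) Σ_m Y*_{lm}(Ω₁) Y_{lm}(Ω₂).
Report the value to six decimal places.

Summing Y*_{l m}(θ₁,φ₁)·Y_{l m}(θ₂,φ₂) over m ∈ [−5, 5]; prefactor 4π/(2·5+1) = 1.142397:
  [-5]  conj(Y_{5,-5})(Ω₁) = -0.40328 + 0.22848j ; Y_{5,-5}(Ω₂) = 0.03540 + 0.10902j ; Δ = -0.03918 - 0.03588j
  [-4]  conj(Y_{5,-4})(Ω₁) = 0.03129 - 0.01369j ; Y_{5,-4}(Ω₂) = 0.29177 + 0.11558j ; Δ = 0.01071 - 0.00038j
  [-3]  conj(Y_{5,-3})(Ω₁) = 0.32765 - 0.10470j ; Y_{5,-3}(Ω₂) = 0.37415 - 0.20562j ; Δ = 0.10106 - 0.10654j
  [-2]  conj(Y_{5,-2})(Ω₁) = -0.03856 + 0.00806j ; Y_{5,-2}(Ω₂) = 0.03392 - 0.17772j ; Δ = 0.00013 + 0.00713j
  [-1]  conj(Y_{5,-1})(Ω₁) = -0.31608 + 0.03270j ; Y_{5,-1}(Ω₂) = 0.17646 + 0.21332j ; Δ = -0.06275 - 0.06165j
  [+0]  conj(Y_{5,0})(Ω₁) = 0.04076 + 0.00000j ; Y_{5,0}(Ω₂) = 0.26232 + 0.00000j ; Δ = 0.01069 + 0.00000j
  [+1]  conj(Y_{5,1})(Ω₁) = 0.31608 + 0.03270j ; Y_{5,1}(Ω₂) = -0.17646 + 0.21332j ; Δ = -0.06275 + 0.06165j
  [+2]  conj(Y_{5,2})(Ω₁) = -0.03856 - 0.00806j ; Y_{5,2}(Ω₂) = 0.03392 + 0.17772j ; Δ = 0.00013 - 0.00713j
  [+3]  conj(Y_{5,3})(Ω₁) = -0.32765 - 0.10470j ; Y_{5,3}(Ω₂) = -0.37415 - 0.20562j ; Δ = 0.10106 + 0.10654j
  [+4]  conj(Y_{5,4})(Ω₁) = 0.03129 + 0.01369j ; Y_{5,4}(Ω₂) = 0.29177 - 0.11558j ; Δ = 0.01071 + 0.00038j
  [+5]  conj(Y_{5,5})(Ω₁) = 0.40328 + 0.22848j ; Y_{5,5}(Ω₂) = -0.03540 + 0.10902j ; Δ = -0.03918 + 0.03588j
Accumulated sum 0.03063 + 0.00000j; after 4π/(2l+1) scaling, 0.03499 + 0.00000j ⇒ P_5 = 0.034988

0.034988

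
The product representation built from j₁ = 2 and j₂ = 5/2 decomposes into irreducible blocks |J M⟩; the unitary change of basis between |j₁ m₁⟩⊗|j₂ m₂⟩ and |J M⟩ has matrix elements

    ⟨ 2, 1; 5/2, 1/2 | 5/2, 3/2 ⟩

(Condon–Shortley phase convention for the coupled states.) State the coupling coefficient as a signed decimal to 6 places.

−√(6/35) ≈ -0.414039

j₁+j₂−J=2  J+j₁−j₂=2  J−j₁+j₂=3  j₁+j₂+J+1=8
(j₁±m₁, j₂±m₂, J±M) = (3,1,3,2,4,1)
P² = 216/35
sum k=0..1:
  [0] +1/12 = 1/12
  [1] −1/4 = -1/4
S = -1/6
C² = P²·S² = 6/35 ; C = -0.414039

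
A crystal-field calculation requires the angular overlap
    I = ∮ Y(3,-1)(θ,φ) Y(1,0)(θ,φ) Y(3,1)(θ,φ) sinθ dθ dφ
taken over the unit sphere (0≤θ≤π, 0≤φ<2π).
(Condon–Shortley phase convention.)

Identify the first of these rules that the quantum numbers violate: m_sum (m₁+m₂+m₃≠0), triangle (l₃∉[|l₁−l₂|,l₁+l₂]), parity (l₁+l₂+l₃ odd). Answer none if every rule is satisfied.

parity

m₁+m₂+m₃ = -1 + 0 + 1 = 0  ✓
triangle: |3−1|=2 ≤ l₃=3 ≤ 3+1=4  ✓
parity: l₁+l₂+l₃ = 7 is odd  ✗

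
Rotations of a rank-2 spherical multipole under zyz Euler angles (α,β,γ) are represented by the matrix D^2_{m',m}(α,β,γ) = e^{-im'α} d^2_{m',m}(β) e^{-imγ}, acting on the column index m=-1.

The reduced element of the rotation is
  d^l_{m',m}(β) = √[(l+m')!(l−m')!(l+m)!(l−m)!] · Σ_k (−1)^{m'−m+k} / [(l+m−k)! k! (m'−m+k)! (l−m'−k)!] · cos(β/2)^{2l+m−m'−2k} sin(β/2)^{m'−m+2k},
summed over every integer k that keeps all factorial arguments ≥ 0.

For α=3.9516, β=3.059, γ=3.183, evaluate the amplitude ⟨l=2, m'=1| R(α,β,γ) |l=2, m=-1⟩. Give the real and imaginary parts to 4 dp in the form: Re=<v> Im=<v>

Re=-0.7128 Im=0.6892

First d^2_{1,-1}(β=3.0590), then the phase factors e^{-i(1)α} and e^{-i(-1)γ}:
Half-angle: c=0.041285, s=0.999147. N=√(6·1·1·6)=6.000000
The bounds max(0,m−m')=0 and min(l+m,l−m')=1 give 2 terms
  k=0: (−1)^2·6.0000/(2)·0.0413^2·0.9991^2 = +0.005105
  k=1: (−1)^3·6.0000/(6)·0.0413^0·0.9991^4 = -0.996594
d^2_{1,-1}(3.0590) = +0.005105 -0.996594 = -0.991490
D = (-0.689493+0.724292i)·(-0.991490)·(-0.999143-0.041396i) = -0.712767+0.689214i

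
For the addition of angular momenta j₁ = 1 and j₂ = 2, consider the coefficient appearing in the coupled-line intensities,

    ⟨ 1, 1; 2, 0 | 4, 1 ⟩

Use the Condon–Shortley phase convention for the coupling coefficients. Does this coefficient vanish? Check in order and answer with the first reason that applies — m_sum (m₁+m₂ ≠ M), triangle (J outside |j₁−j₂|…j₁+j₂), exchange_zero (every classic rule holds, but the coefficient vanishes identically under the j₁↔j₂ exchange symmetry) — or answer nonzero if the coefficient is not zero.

triangle

m-sum: m₁+m₂ = 1+0 = 1, M = 1  ✓
triangle: need |j₁−j₂| ≤ J ≤ j₁+j₂, i.e. J ∈ [1, 3]; J = 4 is outside ✗ ⇒ coefficient is 0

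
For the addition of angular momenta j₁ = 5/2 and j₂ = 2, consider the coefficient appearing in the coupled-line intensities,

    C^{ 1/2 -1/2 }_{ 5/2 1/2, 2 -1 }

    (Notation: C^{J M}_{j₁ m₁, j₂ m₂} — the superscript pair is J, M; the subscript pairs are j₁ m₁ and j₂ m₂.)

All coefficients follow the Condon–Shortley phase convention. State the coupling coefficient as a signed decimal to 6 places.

-0.365148

j₁+j₂−J=4  J+j₁−j₂=1  J−j₁+j₂=0  j₁+j₂+J+1=6
(j₁±m₁, j₂±m₂, J±M) = (3,2,1,3,0,1)
P² = 24/5
sum k=1..1:
  [1] −1/6 = -1/6
S = -1/6
C² = P²·S² = 2/15 ; C = -0.365148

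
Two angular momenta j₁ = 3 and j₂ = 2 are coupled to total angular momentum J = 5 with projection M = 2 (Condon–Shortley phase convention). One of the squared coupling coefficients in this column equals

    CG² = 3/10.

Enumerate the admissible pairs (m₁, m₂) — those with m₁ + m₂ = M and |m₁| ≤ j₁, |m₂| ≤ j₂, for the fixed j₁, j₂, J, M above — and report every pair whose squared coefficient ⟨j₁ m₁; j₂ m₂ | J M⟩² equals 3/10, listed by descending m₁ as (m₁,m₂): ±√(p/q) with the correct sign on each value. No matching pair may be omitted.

(2,0): +√(3/10)

Admissible pairs with m₁+m₂ = M = 2: (0,2), (1,1), (2,0), (3,-1)
  (m₁,m₂)=(3,-1): CG² = 1/30, CG = +√(1/30)
  (m₁,m₂)=(2,0): CG² = 3/10, CG = +√(3/10)   ← matches the target
  (m₁,m₂)=(1,1): CG² = 1/2, CG = +√(1/2)
  (m₁,m₂)=(0,2): CG² = 1/6, CG = +√(1/6)
Pairs with CG² = 3/10: (2,0): +√(3/10)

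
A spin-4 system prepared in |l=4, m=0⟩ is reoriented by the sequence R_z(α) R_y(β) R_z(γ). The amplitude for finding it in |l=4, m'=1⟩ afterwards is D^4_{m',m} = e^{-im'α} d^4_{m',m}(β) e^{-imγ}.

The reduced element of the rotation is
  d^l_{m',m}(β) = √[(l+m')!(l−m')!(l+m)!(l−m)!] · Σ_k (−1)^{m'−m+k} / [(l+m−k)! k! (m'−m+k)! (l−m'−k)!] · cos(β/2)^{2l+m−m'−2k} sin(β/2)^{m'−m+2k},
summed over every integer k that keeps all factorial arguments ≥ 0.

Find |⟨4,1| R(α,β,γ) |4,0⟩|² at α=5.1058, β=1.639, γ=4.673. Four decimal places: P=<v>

Split into d^4_{1,0}(β=1.6390) × two z-phases.
Half-angle: c=0.682587, s=0.730805. N=√(120·6·24·24)=643.987578
k∈{0,1,2,3} keeps every argument non-negative
  k=0: (−1)^1·643.9876/(144)·0.6826^7·0.7308^1 = -0.225643
  k=1: (−1)^2·643.9876/(24)·0.6826^5·0.7308^3 = +1.551884
  k=2: (−1)^3·643.9876/(24)·0.6826^3·0.7308^5 = -1.778878
  k=3: (−1)^4·643.9876/(144)·0.6826^1·0.7308^7 = +0.339846
d^4_{1,0}(1.6390) = -0.225643 +1.551884 -1.778878 +0.339846 = -0.112791
|D^4_{1,0}|² = |d^4_{1,0}(β)|² = (-0.112791)² = 0.012722 (the z-rotation phases have unit modulus)

P=0.0127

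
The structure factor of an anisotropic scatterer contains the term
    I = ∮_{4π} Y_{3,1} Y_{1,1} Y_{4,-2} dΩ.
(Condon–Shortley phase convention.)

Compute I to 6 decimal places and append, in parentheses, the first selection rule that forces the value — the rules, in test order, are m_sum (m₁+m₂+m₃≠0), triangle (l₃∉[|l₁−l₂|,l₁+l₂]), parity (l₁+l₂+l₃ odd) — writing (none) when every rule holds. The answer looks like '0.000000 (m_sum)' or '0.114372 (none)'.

Rules hold: Σm=0, L=8 even, 2≤4≤4.
N = 7·3·9 = 189
Δ = 0!·6!·2!/9! = 1/252
Racah Σ t=0..0: t=0:+1/36 = 1/36
⇒ 3j(3 1 4; 0 0 0)² = 4/63, sgn +1
Racah Σ t=0..0: t=0:+1/96 = 1/96
⇒ 3j(3 1 4; 1 1 -2)² = 5/84, sgn +1
4πI² = N·(3j₀)²·(3jₘ)² = 5/7
I = +1·√(0.714286/4π) = 0.23841361
No selection rule forces the value: the integral is nonzero (none).

0.238414 (none)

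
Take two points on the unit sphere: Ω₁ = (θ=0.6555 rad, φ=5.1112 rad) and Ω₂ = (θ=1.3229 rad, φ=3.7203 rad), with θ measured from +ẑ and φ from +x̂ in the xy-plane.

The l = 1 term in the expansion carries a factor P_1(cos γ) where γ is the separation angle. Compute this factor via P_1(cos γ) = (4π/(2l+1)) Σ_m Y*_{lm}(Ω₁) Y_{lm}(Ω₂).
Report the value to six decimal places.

0.300244

Summing Y*_{l m}(θ₁,φ₁)·Y_{l m}(θ₂,φ₂) over m ∈ [−1, 1]; prefactor 4π/(2·1+1) = 4.188790:
  m=-1: Y*=0.08178 - 0.19407j  Y=-0.28040 + 0.18319j  product 0.01262 + 0.06940j
  m=+0: Y*=0.38734 + 0.00000j  Y=0.11989 + 0.00000j  product 0.04644 + 0.00000j
  m=+1: Y*=-0.08178 - 0.19407j  Y=0.28040 + 0.18319j  product 0.01262 - 0.06940j
Accumulated sum 0.07168 + 0.00000j; after 4π/(2l+1) scaling, 0.30024 + 0.00000j ⇒ P_1 = 0.300244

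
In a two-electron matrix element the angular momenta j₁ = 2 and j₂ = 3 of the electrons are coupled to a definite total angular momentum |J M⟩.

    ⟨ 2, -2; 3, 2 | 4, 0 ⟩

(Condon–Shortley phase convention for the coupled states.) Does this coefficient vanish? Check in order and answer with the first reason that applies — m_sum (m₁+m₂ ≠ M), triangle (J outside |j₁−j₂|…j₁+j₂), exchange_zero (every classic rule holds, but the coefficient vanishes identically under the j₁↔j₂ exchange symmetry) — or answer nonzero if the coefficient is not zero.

m-sum: m₁+m₂ = -2+2 = 0, M = 0  ✓
triangle: |j₁−j₂| = 1 ≤ J = 4 ≤ j₁+j₂ = 5  ✓
exchange: j₁≠j₂ or m₁≠m₂ — the exchange symmetry imposes no constraint here
value check: CG = −√(1/7) = -0.377964 ≠ 0

nonzero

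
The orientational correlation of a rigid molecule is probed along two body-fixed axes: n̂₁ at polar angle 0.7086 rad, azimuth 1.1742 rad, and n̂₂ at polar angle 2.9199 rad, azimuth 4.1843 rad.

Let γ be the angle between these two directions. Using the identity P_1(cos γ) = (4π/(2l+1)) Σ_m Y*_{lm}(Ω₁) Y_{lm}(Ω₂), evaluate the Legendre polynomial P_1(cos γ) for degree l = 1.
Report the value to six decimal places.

-0.882549

Summing Y*_{l m}(θ₁,φ₁)·Y_{l m}(θ₂,φ₂) over m ∈ [−1, 1]; prefactor 4π/(2·1+1) = 4.188790:
  m=-1: Y*=(0.086851, 0.207386)  Y=(-0.038279, 0.065619)  product (-0.016933, -0.002239)
  m=+0: Y*=(0.370983, -0.000000)  Y=(-0.476645, 0.000000)  product (-0.176827, 0.000000)
  m=+1: Y*=(-0.086851, 0.207386)  Y=(0.038279, 0.065619)  product (-0.016933, 0.002239)
Accumulated sum (-0.210693, 0.000000); after 4π/(2l+1) scaling, (-0.882549, 0.000000) ⇒ P_1 = -0.882549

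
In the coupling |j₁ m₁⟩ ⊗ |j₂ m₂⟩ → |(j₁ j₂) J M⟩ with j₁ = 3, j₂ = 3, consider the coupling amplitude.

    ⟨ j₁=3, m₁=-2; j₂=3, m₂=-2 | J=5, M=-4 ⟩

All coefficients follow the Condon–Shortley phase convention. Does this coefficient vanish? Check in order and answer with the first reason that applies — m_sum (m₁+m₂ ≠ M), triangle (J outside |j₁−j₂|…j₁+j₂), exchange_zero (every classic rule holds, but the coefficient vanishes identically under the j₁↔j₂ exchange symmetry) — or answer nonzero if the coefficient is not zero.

exchange_zero

m-sum: m₁+m₂ = -2+(-2) = -4, M = -4  ✓
triangle: |j₁−j₂| = 0 ≤ J = 5 ≤ j₁+j₂ = 6  ✓
exchange: j₁=j₂ and m₁=m₂, and (−1)^(j₁+j₂−J) = (−1)^1 = −1 forces ⟨j₁m₁;j₂m₂|JM⟩ = −⟨j₂m₂;j₁m₁|JM⟩ = −⟨j₁m₁;j₂m₂|JM⟩ ⇒ the coefficient vanishes identically
Racah sum check: Σ_k collapses to 0 ⇒ CG = 0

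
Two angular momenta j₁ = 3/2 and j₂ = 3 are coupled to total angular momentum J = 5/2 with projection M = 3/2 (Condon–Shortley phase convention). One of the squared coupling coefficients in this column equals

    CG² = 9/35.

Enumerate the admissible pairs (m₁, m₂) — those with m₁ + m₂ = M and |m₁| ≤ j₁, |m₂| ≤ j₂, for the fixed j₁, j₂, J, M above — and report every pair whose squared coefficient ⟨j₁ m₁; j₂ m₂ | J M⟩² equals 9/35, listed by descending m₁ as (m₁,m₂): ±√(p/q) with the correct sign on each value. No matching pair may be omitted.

Admissible pairs with m₁+m₂ = M = 3/2: (-3/2,3), (-1/2,2), (1/2,1), (3/2,0)
  (m₁,m₂)=(3/2,0): CG² = 9/35, CG = +√(9/35)   ← matches the target
  (m₁,m₂)=(1/2,1): CG² = 7/20, CG = −√(7/20)
  (m₁,m₂)=(-1/2,2): CG² = 1/14, CG = +√(1/14)
  (m₁,m₂)=(-3/2,3): CG² = 9/28, CG = +√(9/28)
Pairs with CG² = 9/35: (3/2,0): +√(9/35)

(3/2,0): +√(9/35)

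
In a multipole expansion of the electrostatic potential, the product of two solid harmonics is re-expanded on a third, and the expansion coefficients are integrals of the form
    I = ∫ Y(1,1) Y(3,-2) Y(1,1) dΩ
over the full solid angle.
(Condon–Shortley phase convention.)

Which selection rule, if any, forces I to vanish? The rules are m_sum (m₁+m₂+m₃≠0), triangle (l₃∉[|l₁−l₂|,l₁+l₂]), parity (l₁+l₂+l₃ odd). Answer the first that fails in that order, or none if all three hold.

m₁+m₂+m₃ = 1 − 2 + 1 = 0  ✓
triangle: need |l₁−l₂| ≤ l₃ ≤ l₁+l₂ = [2,4]; l₃=1 is outside  ✗
parity: l₁+l₂+l₃ = 5 is odd

triangle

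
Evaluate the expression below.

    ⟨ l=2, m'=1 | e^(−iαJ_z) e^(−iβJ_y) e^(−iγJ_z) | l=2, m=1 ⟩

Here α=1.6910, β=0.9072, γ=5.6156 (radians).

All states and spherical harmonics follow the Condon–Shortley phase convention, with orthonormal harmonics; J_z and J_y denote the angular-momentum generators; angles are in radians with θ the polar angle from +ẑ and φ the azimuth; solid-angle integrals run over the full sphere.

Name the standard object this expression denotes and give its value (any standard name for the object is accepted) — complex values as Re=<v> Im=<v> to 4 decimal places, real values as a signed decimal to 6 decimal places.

This is a Wigner D-matrix element — the rotation-matrix element ⟨l m'| R(α,β,γ) |l m⟩ in the angular-momentum basis.
D^2_{1,1}(1.6910,0.9072,5.6156) = e^{-i·1·1.6910}·d^2_{1,1}(0.9072)·e^{-i·1·5.6156}. Compute d first:
c=cos(0.907200/2)=0.898875, s=sin(0.907200/2)=0.438204; N=√[6·1·6·1]=6.000000
k: max(0,(1)−(1))=0 … min(2+(1),2−(1))=1
  k=0: (−1)^0·6.0000/(6)·0.8989^4·0.4382^0 = +0.652827
  k=1: (−1)^1·6.0000/(2)·0.8989^2·0.4382^2 = -0.465451
d^2_{1,1}(0.9072) = +0.652827 -0.465451 = +0.187376
Phases: e^{-i·(1)·1.6910}=-0.119914-0.992784i, e^{-i·(1)·5.6156}=+0.785319+0.619091i ⇒ D=+0.097521-0.159999i

Wigner D-matrix element, Re=0.0975 Im=-0.1600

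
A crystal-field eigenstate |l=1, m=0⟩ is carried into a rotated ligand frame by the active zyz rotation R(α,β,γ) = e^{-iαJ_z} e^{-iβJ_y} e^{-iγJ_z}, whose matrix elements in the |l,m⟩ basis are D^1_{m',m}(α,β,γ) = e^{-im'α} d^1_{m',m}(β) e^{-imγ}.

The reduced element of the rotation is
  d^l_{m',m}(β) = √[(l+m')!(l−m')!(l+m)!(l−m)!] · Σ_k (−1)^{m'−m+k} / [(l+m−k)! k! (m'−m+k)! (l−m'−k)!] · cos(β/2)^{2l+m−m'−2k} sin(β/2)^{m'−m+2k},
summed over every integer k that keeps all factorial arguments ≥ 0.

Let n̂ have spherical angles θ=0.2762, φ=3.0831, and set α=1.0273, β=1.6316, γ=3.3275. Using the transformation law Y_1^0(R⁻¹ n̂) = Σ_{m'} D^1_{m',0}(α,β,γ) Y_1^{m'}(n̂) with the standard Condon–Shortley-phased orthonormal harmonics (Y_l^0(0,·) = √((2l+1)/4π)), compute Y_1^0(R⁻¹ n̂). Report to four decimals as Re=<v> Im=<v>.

Re=-0.0906 Im=0.0000

Need the full column D^1_{m',0} for m'=−1..1 at α=1.0273, β=1.6316, γ=3.3275.
cos(β/2)=0.685286, sin(β/2)=0.728274
d^1_{-1,0}: single k=1 term ⇒ +0.705800;  D = +0.364992+0.604098i
d^1_{0,0}: k∈[0..1] ⇒ +0.469617 -0.530383 = -0.060766;  D = -0.060766+0.000000i
d^1_{1,0}: single k=0 term ⇒ -0.705800;  D = -0.364992+0.604098i
Y_1^{m'}(θ=0.2762,φ=3.0831) and Σ D·Y over m':
  (+0.3650+0.6041i)·(-0.0941-0.0055i)  (-0.0608+0.0000i)·(+0.4701+0.0000i)  (-0.3650+0.6041i)·(+0.0941-0.0055i)
Y_1^0(R⁻¹ n̂) = -0.090570+0.000000i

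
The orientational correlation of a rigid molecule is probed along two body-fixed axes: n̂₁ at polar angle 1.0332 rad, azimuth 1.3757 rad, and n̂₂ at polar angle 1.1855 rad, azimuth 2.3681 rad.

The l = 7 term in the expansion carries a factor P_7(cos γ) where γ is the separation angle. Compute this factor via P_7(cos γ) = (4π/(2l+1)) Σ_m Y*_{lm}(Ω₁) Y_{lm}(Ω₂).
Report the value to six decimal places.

0.304941

Summing Y*_{l m}(θ₁,φ₁)·Y_{l m}(θ₂,φ₂) over m ∈ [−7, 7]; prefactor 4π/(2·7+1) = 0.837758:
  m=-7: Y*=-0.16887 - 0.03513j  Y=-0.18951 + 0.22405j  product 0.03987 - 0.03118j
  m=-6: Y*=-0.14991 + 0.35435j  Y=-0.03178 - 0.44417j  product 0.16216 + 0.05532j
  m=-5: Y*=0.34216 + 0.23174j  Y=0.15684 + 0.13919j  product 0.02141 + 0.08397j
  m=-4: Y*=0.05943 - 0.05884j  Y=0.23643 - 0.01127j  product 0.01339 - 0.01458j
  m=-3: Y*=0.17328 + 0.26146j  Y=-0.20814 + 0.22356j  product -0.09452 - 0.01568j
  m=-2: Y*=0.21930 - 0.09019j  Y=0.00278 + 0.11689j  product 0.01115 + 0.02538j
  m=-1: Y*=0.04359 + 0.22061j  Y=-0.22876 - 0.22338j  product 0.03931 - 0.06021j
  m=+0: Y*=0.26868 + 0.00000j  Y=-0.08016 + 0.00000j  product -0.02154 + 0.00000j
  m=+1: Y*=-0.04359 + 0.22061j  Y=0.22876 - 0.22338j  product 0.03931 + 0.06021j
  m=+2: Y*=0.21930 + 0.09019j  Y=0.00278 - 0.11689j  product 0.01115 - 0.02538j
  m=+3: Y*=-0.17328 + 0.26146j  Y=0.20814 + 0.22356j  product -0.09452 + 0.01568j
  m=+4: Y*=0.05943 + 0.05884j  Y=0.23643 + 0.01127j  product 0.01339 + 0.01458j
  m=+5: Y*=-0.34216 + 0.23174j  Y=-0.15684 + 0.13919j  product 0.02141 - 0.08397j
  m=+6: Y*=-0.14991 - 0.35435j  Y=-0.03178 + 0.44417j  product 0.16216 - 0.05532j
  m=+7: Y*=0.16887 - 0.03513j  Y=0.18951 + 0.22405j  product 0.03987 + 0.03118j
Total Σ_m = 0.36400 + 0.00000j. Multiply by 0.837758: 0.30494 + 0.00000j. P_7(cos γ) = 0.304941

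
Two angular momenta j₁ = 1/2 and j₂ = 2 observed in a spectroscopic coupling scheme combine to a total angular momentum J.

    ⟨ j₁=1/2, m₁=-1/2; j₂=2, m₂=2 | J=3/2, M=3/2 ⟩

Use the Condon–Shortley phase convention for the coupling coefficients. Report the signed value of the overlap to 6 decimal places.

triangle: 1!·0!·3!/5! = 6/120
(j±m)!: 0!·1!·4!·0!·3!·0! = 144
prefactor² = (2J+1)·Δ·N² = 144/5
  k=1: −1/(1!·0!·0!·3!·0!·0!) = -1/6
Σ = -1/6  ⇒  CG² = 144/5·(-1/6)² = 4/5
CG = −√(4/5) = -0.894427

−√(4/5) = -0.894427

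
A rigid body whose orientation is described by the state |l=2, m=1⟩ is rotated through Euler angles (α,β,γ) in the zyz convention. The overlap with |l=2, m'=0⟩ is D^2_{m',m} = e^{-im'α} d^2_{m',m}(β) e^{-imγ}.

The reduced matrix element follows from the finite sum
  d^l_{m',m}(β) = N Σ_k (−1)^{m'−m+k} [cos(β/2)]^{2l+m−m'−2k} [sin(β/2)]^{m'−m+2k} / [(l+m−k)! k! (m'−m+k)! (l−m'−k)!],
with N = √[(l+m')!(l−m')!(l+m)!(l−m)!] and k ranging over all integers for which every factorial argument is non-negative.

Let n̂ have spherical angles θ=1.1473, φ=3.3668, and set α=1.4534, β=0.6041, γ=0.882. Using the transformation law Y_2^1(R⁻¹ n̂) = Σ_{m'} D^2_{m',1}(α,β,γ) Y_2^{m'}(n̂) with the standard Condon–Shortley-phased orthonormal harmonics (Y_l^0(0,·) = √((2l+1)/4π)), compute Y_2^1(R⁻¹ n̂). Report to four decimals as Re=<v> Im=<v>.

Re=-0.0450 Im=-0.1168

Need the full column D^2_{m',1} for m'=−2..2 at α=1.4534, β=0.6041, γ=0.8820.
cos(β/2)=0.954729, sin(β/2)=0.297478
d^2_{-2,1}: single k=3 term ⇒ +0.050266;  D = -0.022045+0.045174i
d^2_{-1,1}: k∈[2..3] ⇒ +0.241986 -0.007831 = +0.234155;  D = +0.196959+0.126634i
d^2_{0,1}: k∈[1..2] ⇒ +0.634118 -0.061563 = +0.572555;  D = +0.363921-0.442019i
d^2_{1,1}: k∈[0..1] ⇒ +0.830845 -0.241986 = +0.588858;  D = -0.407638-0.424954i
d^2_{2,1}: single k=0 term ⇒ -0.517756;  D = +0.413050-0.312186i
Y_2^{m'}(θ=1.1473,φ=3.3668) and Σ D·Y over m':
  (-0.0220+0.0452i)·(+0.2890-0.1398i)  (+0.1970+0.1266i)·(-0.2821+0.0646i)  (+0.3639-0.4420i)·(-0.1556+0.0000i)  (-0.4076-0.4250i)·(+0.2821+0.0646i)  (+0.4131-0.3122i)·(+0.2890+0.1398i)
Y_2^1(R⁻¹ n̂) = -0.044962-0.116817i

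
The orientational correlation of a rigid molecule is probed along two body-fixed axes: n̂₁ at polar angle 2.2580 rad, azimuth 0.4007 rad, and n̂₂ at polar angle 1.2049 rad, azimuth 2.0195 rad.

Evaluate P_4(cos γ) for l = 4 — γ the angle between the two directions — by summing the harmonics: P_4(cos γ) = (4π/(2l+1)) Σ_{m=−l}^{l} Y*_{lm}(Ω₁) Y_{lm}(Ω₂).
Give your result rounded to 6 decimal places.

Summing Y*_{l m}(θ₁,φ₁)·Y_{l m}(θ₂,φ₂) over m ∈ [−4, 4]; prefactor 4π/(2·4+1) = 1.396263:
  term(m=-4) = 0.05219 - 0.01015j   from Y*(Ω₁)=-0.00506 + 0.15794j, Y(Ω₂)=-0.07475 - 0.32808j
  term(m=-3) = -0.01920 - 0.13237j   from Y*(Ω₁)=-0.13219 - 0.34214j, Y(Ω₂)=0.35549 + 0.08124j
  term(m=-2) = 0.01096 - 0.00106j   from Y*(Ω₁)=0.25270 + 0.26092j, Y(Ω₂)=0.01891 - 0.02370j
  term(m=-1) = 0.00068 + 0.01410j   from Y*(Ω₁)=0.03908 + 0.01656j, Y(Ω₂)=0.14426 + 0.29963j
  term(m=+0) = 0.01016 + 0.00000j   from Y*(Ω₁)=-0.36016 + 0.00000j, Y(Ω₂)=-0.02822 + 0.00000j
  term(m=+1) = 0.00068 - 0.01410j   from Y*(Ω₁)=-0.03908 + 0.01656j, Y(Ω₂)=-0.14426 + 0.29963j
  term(m=+2) = 0.01096 + 0.00106j   from Y*(Ω₁)=0.25270 - 0.26092j, Y(Ω₂)=0.01891 + 0.02370j
  term(m=+3) = -0.01920 + 0.13237j   from Y*(Ω₁)=0.13219 - 0.34214j, Y(Ω₂)=-0.35549 + 0.08124j
  term(m=+4) = 0.05219 + 0.01015j   from Y*(Ω₁)=-0.00506 - 0.15794j, Y(Ω₂)=-0.07475 + 0.32808j
Σ over m = 0.09944 + 0.00000j; ×(4π/9) → 0.13884 + 0.00000j. Real part: 0.138843

0.138843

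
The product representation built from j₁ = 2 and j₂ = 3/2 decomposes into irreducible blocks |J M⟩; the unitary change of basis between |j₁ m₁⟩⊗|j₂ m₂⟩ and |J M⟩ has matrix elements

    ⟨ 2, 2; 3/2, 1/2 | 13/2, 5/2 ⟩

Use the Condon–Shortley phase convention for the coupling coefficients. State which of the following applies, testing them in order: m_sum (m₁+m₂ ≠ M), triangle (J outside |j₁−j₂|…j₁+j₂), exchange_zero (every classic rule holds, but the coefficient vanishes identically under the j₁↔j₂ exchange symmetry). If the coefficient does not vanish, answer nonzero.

triangle

m-sum: m₁+m₂ = 2+1/2 = 5/2, M = 5/2  ✓
triangle: need |j₁−j₂| ≤ J ≤ j₁+j₂, i.e. J ∈ [1/2, 7/2]; J = 13/2 is outside ✗ ⇒ coefficient is 0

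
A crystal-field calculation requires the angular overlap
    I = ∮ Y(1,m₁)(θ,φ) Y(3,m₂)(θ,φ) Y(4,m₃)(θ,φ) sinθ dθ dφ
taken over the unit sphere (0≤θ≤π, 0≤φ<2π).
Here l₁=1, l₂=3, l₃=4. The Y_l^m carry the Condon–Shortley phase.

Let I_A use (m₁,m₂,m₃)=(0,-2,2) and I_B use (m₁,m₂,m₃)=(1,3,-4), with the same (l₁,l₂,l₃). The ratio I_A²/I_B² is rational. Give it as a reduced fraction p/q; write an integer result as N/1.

l's match ⇒ only the (l;m) 3-j factors differ between A and B.
A: triangle coeff Δ(1,3,4) = 1/252; Σ_t [0,0]: t=0:+1/120 = 1/120; (3j)²=1/21 [(1 3 4; 0 -2 2)], sign=+1
B: triangle coeff Δ(1,3,4) = 1/252; Σ_t [0,0]: t=0:+1/1440 = 1/1440; (3j)²=1/9 [(1 3 4; 1 3 -4)], sign=+1
I_A²/I_B² = (1/21)/(1/9) = 3/7

3/7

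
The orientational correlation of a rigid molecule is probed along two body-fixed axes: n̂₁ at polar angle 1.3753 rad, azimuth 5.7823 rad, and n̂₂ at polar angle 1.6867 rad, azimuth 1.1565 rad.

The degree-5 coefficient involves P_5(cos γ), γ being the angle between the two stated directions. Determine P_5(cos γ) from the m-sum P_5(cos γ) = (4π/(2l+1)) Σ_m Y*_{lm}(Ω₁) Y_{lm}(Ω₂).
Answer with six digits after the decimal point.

-0.189587

Addition theorem: P_5(cos γ) = (4π/11) Σ_m Y*_{lm}(Ω₁) Y_{lm}(Ω₂), m = −5…5:
  [-5]  conj(Y_{5,-5})(Ω₁) = -0.33886 - 0.25081j ; Y_{5,-5}(Ω₂) = 0.39368 + 0.21542j ; Δ = -0.07937 - 0.17174j
  [-4]  conj(Y_{5,-4})(Ω₁) = -0.11071 - 0.23966j ; Y_{5,-4}(Ω₂) = 0.01426 - 0.16461j ; Δ = -0.04103 + 0.01481j
  [-3]  conj(Y_{5,-3})(Ω₁) = -0.01468 + 0.21515j ; Y_{5,-3}(Ω₂) = 0.28233 - 0.09605j ; Δ = 0.01652 + 0.06215j
  [-2]  conj(Y_{5,-2})(Ω₁) = -0.15137 + 0.23666j ; Y_{5,-2}(Ω₂) = -0.12546 - 0.13679j ; Δ = 0.05136 - 0.00899j
  [-1]  conj(Y_{5,-1})(Ω₁) = 0.13824 - 0.07568j ; Y_{5,-1}(Ω₂) = 0.10457 - 0.23779j ; Δ = -0.00354 - 0.04079j
  [+0]  conj(Y_{5,0})(Ω₁) = 0.28280 + 0.00000j ; Y_{5,0}(Ω₂) = -0.19036 + 0.00000j ; Δ = -0.05383 + 0.00000j
  [+1]  conj(Y_{5,1})(Ω₁) = -0.13824 - 0.07568j ; Y_{5,1}(Ω₂) = -0.10457 - 0.23779j ; Δ = -0.00354 + 0.04079j
  [+2]  conj(Y_{5,2})(Ω₁) = -0.15137 - 0.23666j ; Y_{5,2}(Ω₂) = -0.12546 + 0.13679j ; Δ = 0.05136 + 0.00899j
  [+3]  conj(Y_{5,3})(Ω₁) = 0.01468 + 0.21515j ; Y_{5,3}(Ω₂) = -0.28233 - 0.09605j ; Δ = 0.01652 - 0.06215j
  [+4]  conj(Y_{5,4})(Ω₁) = -0.11071 + 0.23966j ; Y_{5,4}(Ω₂) = 0.01426 + 0.16461j ; Δ = -0.04103 - 0.01481j
  [+5]  conj(Y_{5,5})(Ω₁) = 0.33886 - 0.25081j ; Y_{5,5}(Ω₂) = -0.39368 + 0.21542j ; Δ = -0.07937 + 0.17174j
Accumulated sum -0.16596 + 0.00000j; after 4π/(2l+1) scaling, -0.18959 + 0.00000j ⇒ P_5 = -0.189587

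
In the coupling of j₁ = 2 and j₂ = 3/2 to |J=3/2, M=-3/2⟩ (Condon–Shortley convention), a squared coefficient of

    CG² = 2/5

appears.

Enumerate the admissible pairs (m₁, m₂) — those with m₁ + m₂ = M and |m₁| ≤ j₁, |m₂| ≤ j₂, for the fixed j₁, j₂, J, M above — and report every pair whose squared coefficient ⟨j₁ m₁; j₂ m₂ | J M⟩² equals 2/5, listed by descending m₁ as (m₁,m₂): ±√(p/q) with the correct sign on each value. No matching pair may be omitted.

Admissible pairs with m₁+m₂ = M = -3/2: (-2,1/2), (-1,-1/2), (0,-3/2)
  (m₁,m₂)=(0,-3/2): CG² = 1/5, CG = +√(1/5)
  (m₁,m₂)=(-1,-1/2): CG² = 2/5, CG = −√(2/5)   ← matches the target
  (m₁,m₂)=(-2,1/2): CG² = 2/5, CG = +√(2/5)   ← matches the target
Pairs with CG² = 2/5: (-1,-1/2): −√(2/5); (-2,1/2): +√(2/5)

(-1,-1/2): −√(2/5); (-2,1/2): +√(2/5)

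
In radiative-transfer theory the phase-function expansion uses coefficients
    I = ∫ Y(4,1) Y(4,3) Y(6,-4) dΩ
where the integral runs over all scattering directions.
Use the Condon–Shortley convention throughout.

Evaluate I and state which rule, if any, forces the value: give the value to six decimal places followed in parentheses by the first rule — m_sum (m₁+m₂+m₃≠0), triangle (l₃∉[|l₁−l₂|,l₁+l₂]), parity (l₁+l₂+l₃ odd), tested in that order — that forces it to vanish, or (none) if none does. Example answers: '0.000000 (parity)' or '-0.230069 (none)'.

Rules hold: Σm=0, L=14 even, 0≤6≤8.
N = 9·9·13 = 1053
Δ = 2!·6!·6!/15! = 1/1261260
Racah Σ t=0..2: t=0:+1/4608 t=1:−1/1296 t=2:+1/4608 = -7/20736
⇒ 3j(4 4 6; 0 0 0)² = 20/1287, sgn -1
Racah Σ t=1..2: t=1:−1/34560 t=2:+1/28800 = 1/172800
⇒ 3j(4 4 6; 1 3 -4)² = 1/1430, sgn +1
4πI² = N·(3j₀)²·(3jₘ)² = 18/1573
I = -1·√(0.0114431/4π) = -0.03017637
No selection rule forces the value: the integral is nonzero (none).

-0.030176 (none)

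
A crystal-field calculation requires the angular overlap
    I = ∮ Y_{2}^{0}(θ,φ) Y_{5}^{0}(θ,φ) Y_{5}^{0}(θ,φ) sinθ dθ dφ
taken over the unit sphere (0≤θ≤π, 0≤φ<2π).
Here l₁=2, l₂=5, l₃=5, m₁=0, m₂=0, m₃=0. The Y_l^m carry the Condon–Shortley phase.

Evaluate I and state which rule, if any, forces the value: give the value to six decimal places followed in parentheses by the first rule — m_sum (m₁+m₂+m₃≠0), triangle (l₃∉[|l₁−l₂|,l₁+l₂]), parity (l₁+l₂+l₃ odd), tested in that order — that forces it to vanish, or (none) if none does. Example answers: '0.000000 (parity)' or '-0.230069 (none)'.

Checks pass: Σm=0; 12 even; l₃=5∈[3,7].
(2·2+1)(2·5+1)(2·5+1) = 605
Δ: 2! 2! 8! / 13! → 1/38610
sum: t=0:+1/2880 t=1:−1/576 t=2:+1/2880 = -1/960
3j²(2 5 5; 0 0 0) = Δ·Π!·Σ² = 10/429  (sign +1)
(m-triple is (0,0,0) — same symbol as above.)
combine: 4πI² = 605·10/429·10/429 = 500/1521
take √, sign +1: I = 0.16173926
No selection rule forces the value: the integral is nonzero (none).

0.161739 (none)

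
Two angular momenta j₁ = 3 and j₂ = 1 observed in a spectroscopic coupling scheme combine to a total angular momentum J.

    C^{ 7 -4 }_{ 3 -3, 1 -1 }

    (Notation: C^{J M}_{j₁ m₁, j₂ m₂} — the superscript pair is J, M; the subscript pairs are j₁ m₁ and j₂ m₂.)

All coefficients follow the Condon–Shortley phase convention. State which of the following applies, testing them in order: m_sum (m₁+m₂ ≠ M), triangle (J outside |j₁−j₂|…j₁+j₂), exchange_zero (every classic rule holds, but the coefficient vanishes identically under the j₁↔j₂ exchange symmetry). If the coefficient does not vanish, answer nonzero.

triangle

m-sum: m₁+m₂ = -3+(-1) = -4, M = -4  ✓
triangle: need |j₁−j₂| ≤ J ≤ j₁+j₂, i.e. J ∈ [2, 4]; J = 7 is outside ✗ ⇒ coefficient is 0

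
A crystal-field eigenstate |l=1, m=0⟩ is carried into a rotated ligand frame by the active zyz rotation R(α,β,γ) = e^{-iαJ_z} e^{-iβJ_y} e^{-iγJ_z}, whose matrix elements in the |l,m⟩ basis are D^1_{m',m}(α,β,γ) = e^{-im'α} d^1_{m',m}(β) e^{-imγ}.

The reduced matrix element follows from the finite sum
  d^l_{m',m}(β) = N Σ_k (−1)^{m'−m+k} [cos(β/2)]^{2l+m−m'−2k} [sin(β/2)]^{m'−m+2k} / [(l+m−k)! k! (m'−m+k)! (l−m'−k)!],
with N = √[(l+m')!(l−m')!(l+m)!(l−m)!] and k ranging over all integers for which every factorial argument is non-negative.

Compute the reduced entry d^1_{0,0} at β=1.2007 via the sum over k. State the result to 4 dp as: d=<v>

d=0.3617

d^1_{0,0}(β=1.2007) via the finite sum:
c=cos(1.200700/2)=0.825138, s=sin(1.200700/2)=0.564931; N=√[1·1·1·1]=1.000000
k∈{0,1} keeps every argument non-negative
  k=0: (−1)^0·1.0000/(1)·0.8251^2·0.5649^0 = +0.680853
  k=1: (−1)^1·1.0000/(1)·0.8251^0·0.5649^2 = -0.319147
d^1_{0,0}(1.2007) = +0.680853 -0.319147 = +0.361705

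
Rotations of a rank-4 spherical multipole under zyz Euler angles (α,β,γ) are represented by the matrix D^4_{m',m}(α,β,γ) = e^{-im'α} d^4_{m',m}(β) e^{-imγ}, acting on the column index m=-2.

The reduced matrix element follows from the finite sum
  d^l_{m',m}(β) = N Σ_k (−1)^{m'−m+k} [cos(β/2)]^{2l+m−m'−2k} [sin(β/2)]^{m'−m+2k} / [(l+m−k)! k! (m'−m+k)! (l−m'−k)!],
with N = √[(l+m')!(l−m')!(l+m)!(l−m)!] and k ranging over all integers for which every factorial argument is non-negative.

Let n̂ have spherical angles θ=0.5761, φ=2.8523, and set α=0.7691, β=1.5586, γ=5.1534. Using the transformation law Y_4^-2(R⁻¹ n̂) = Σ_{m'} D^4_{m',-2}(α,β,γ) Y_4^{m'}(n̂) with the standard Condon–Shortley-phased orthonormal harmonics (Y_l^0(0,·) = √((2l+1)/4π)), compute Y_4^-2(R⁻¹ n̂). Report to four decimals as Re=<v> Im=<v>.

Re=-0.0558 Im=0.1586

Need the full column D^4_{m',-2} for m'=−4..4 at α=0.7691, β=1.5586, γ=5.1534.
cos(β/2)=0.711406, sin(β/2)=0.702782
d^4_{-4,-2}: single k=2 term ⇒ +0.338785;  D = +0.231910+0.246967i
d^4_{-3,-2}: k∈[1..2] ⇒ +0.242497 -0.709959 = -0.467462;  D = -0.466930-0.022303i
d^4_{-2,-2}: k∈[0..2] ⇒ +0.065605 -0.768291 +0.937221 = +0.234535;  D = +0.176113-0.154890i
d^4_{-1,-2}: k∈[0..2] ⇒ -0.274965 +1.341696 -0.872909 = +0.193822;  D = +0.015552-0.193197i
d^4_{0,-2}: k∈[0..2] ⇒ +0.607388 -1.580668 +0.578466 = -0.394814;  D = +0.250941+0.304807i
d^4_{1,-2}: k∈[0..2] ⇒ -0.894464 +1.309363 -0.255562 = +0.159337;  D = -0.158323-0.017955i
d^4_{2,-2}: k∈[0..2] ⇒ +0.937221 -0.731709 +0.059506 = +0.265019;  D = -0.209982+0.161686i
d^4_{3,-2}: k∈[0..1] ⇒ -0.692850 +0.225384 = -0.467465;  D = +0.067785-0.462525i
d^4_{4,-2}: single k=0 term ⇒ +0.322653;  D = +0.188412+0.261927i
Y_4^{m'}(θ=0.5761,φ=2.8523) and Σ D·Y over m':
  (+0.2319+0.2470i)·(+0.0157+0.0357i)  (-0.4669-0.0223i)·(-0.1097-0.1295i)  (+0.1761-0.1549i)·(+0.3260+0.2129i)  (+0.0156-0.1932i)·(-0.3983-0.1185i)  (+0.2509+0.3048i)·(-0.0834+0.0000i)  (-0.1583-0.0180i)·(+0.3983-0.1185i)  (-0.2100+0.1617i)·(+0.3260-0.2129i)  (+0.0678-0.4625i)·(+0.1097-0.1295i)  (+0.1884+0.2619i)·(+0.0157-0.0357i)
Y_4^-2(R⁻¹ n̂) = -0.055821+0.158648i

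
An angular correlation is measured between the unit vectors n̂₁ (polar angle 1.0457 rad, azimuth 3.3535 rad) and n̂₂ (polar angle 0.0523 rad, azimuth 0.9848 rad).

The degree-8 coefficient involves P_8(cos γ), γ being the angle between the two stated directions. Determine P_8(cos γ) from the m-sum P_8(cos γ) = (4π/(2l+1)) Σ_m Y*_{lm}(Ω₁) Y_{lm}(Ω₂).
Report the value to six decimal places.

Expand P_8 via completeness: Σ_{m} conj(Y_{8,m}) at Ω₁ times Y_{8,m} at Ω₂ —
  m=-8: (-0.02011 + 0.16071j) × (-0.00000 - 0.00000j) = 0.00000 + 0.00000j  (running Σ = 0.00000 + 0.00000j)
  m=-7: (-0.03278 - 0.37389j) × (0.00000 - 0.00000j) = -0.00000 - 0.00000j  (running Σ = -0.00000 - 0.00000j)
  m=-6: (0.12902 + 0.41806j) × (0.00000 + 0.00000j) = -0.00000 + 0.00000j  (running Σ = -0.00000 + 0.00000j)
  m=-5: (-0.07444 - 0.13268j) × (0.00000 + 0.00000j) = 0.00000 - 0.00000j  (running Σ = 0.00000 - 0.00000j)
  m=-4: (-0.17932 - 0.20315j) × (-0.00007 + 0.00007j) = 0.00003 + 0.00000j  (running Σ = 0.00003 + 0.00000j)
  m=-3: (0.24442 + 0.18036j) × (-0.00194 - 0.00037j) = -0.00041 - 0.00044j  (running Σ = -0.00038 - 0.00044j)
  m=-2: (0.11703 + 0.05280j) × (-0.01079 - 0.02560j) = 0.00009 - 0.00357j  (running Σ = -0.00029 - 0.00401j)
  m=-1: (-0.32313 - 0.06952j) × (0.13927 - 0.20982j) = -0.05959 + 0.05812j  (running Σ = -0.05988 + 0.05411j)
  m=0: (-0.08146 + 0.00000j) × (1.10654 + 0.00000j) = -0.09014 + 0.00000j  (running Σ = -0.15002 + 0.05411j)
  m=1: (0.32313 - 0.06952j) × (-0.13927 - 0.20982j) = -0.05959 - 0.05812j  (running Σ = -0.20961 - 0.00401j)
  m=2: (0.11703 - 0.05280j) × (-0.01079 + 0.02560j) = 0.00009 + 0.00357j  (running Σ = -0.20952 - 0.00044j)
  m=3: (-0.24442 + 0.18036j) × (0.00194 - 0.00037j) = -0.00041 + 0.00044j  (running Σ = -0.20993 + 0.00000j)
  m=4: (-0.17932 + 0.20315j) × (-0.00007 - 0.00007j) = 0.00003 - 0.00000j  (running Σ = -0.20990 - 0.00000j)
  m=5: (0.07444 - 0.13268j) × (-0.00000 + 0.00000j) = 0.00000 + 0.00000j  (running Σ = -0.20990 + 0.00000j)
  m=6: (0.12902 - 0.41806j) × (0.00000 - 0.00000j) = -0.00000 - 0.00000j  (running Σ = -0.20990 - 0.00000j)
  m=7: (0.03278 - 0.37389j) × (-0.00000 - 0.00000j) = -0.00000 + 0.00000j  (running Σ = -0.20990 + 0.00000j)
  m=8: (-0.02011 - 0.16071j) × (-0.00000 + 0.00000j) = 0.00000 - 0.00000j  (running Σ = -0.20990 - 0.00000j)
Accumulated sum -0.20990 - 0.00000j; after 4π/(2l+1) scaling, -0.15516 - 0.00000j ⇒ P_8 = -0.155157

-0.155157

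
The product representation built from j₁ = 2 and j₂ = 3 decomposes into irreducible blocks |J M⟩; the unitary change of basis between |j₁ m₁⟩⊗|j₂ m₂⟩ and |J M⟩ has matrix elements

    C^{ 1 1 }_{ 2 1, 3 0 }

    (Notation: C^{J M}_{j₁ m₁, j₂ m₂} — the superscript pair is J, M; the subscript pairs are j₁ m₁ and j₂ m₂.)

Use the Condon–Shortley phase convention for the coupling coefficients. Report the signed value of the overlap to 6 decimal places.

−√(3/35) ≈ -0.292770

√[3·4!0!2!/7! · 3!1!3!3!2!0!] = √(432/35)
  +(−1)^1/∏(1,3,0,2,0,0)! = -1/12  (running -1/12)
⟨..|..⟩ = √(432/35)·(-1/12) = -0.292770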